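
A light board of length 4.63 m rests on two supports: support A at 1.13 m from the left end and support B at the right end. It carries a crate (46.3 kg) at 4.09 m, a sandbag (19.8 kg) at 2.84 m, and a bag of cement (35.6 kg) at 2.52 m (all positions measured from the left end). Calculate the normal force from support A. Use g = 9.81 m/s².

Sum moments about support B (its reaction then has zero moment arm).
Crate: 46.3 × 9.81 = 454.2 N down at 4.09 m → arm 0.54 m, τ = 454.2 × 0.54 = 245.3 N·m counterclockwise.
Sandbag: 19.8 × 9.81 = 194.2 N down at 2.84 m → arm 1.79 m, τ = 194.2 × 1.79 = 347.6 N·m counterclockwise.
Bag of cement: 35.6 × 9.81 = 349.2 N down at 2.52 m → arm 2.11 m, τ = 349.2 × 2.11 = 736.8 N·m counterclockwise.
Net load moment about support B = 1330 N·m counterclockwise.
Reaction R at support A is upward at 1.13 m, arm 3.5 m → moment R × 3.5 clockwise.
Setting net torque to zero: R × 3.5 = 1330 → R = 380 N.

R_A ≈ 380 N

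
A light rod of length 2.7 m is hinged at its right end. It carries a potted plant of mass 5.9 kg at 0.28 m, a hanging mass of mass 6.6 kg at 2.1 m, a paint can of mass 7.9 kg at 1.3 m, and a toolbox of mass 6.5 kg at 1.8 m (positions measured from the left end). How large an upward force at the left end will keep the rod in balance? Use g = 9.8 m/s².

Sum moments about the right end (the unknown pivot reaction has zero arm there).
Potted plant: 5.9 × 9.8 = 57.82 N down at 0.28 m → arm 2.42 m, τ = 57.82 × 2.42 = 139.9 N·m counterclockwise.
Hanging mass: 6.6 × 9.8 = 64.68 N down at 2.1 m → arm 0.6 m, τ = 64.68 × 0.6 = 38.81 N·m counterclockwise.
Paint can: 7.9 × 9.8 = 77.42 N down at 1.3 m → arm 1.4 m, τ = 77.42 × 1.4 = 108.4 N·m counterclockwise.
Toolbox: 6.5 × 9.8 = 63.7 N down at 1.8 m → arm 0.9 m, τ = 63.7 × 0.9 = 57.33 N·m counterclockwise.
Net moment of the loads = 344.4 N·m counterclockwise.
The upward force F acts at the left end, arm 2.7 m, giving F × 2.7 clockwise.
Balancing moments: F × 2.7 = 344.4, giving F = 344.4 / 2.7 = 128 N.

F ≈ 128 N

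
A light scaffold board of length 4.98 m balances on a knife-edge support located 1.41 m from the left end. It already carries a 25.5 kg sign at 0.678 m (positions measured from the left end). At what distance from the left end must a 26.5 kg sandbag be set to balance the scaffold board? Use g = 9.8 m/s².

x ≈ 2.11 m from the left end

Choose the knife-edge support (at 1.41 m from the left end) as the axis so the support reaction has zero arm there.
Sign: 25.5 × 9.8 = 249.9 N down at 0.678 m → arm 0.732 m, τ = 249.9 × 0.732 = 182.9 N·m counterclockwise.
Net moment of existing loads = 182.9 N·m counterclockwise.
The sandbag weighs 26.5 × 9.8 = 259.7 N and must supply an equal clockwise moment, so its lever arm about the knife-edge support is 182.9 / 259.7 = 0.704 m.
That puts it at 1.41 + 0.704 = 2.11 m from the left end.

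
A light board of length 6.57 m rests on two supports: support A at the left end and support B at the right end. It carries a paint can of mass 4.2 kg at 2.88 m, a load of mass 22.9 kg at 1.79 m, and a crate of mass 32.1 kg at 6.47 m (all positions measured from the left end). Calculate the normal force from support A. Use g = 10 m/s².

Sum moments about support B (its reaction then has zero moment arm).
Paint can: 4.2 × 10 = 42 N down at 2.88 m → arm 3.69 m, τ = 42 × 3.69 = 155 N·m counterclockwise.
Load: 22.9 × 10 = 229 N down at 1.79 m → arm 4.78 m, τ = 229 × 4.78 = 1095 N·m counterclockwise.
Crate: 32.1 × 10 = 321 N down at 6.47 m → arm 0.1 m, τ = 321 × 0.1 = 32.1 N·m counterclockwise.
Net load moment about support B = 1282 N·m counterclockwise.
Reaction R at support A is upward at 0 m, arm 6.57 m → moment R × 6.57 clockwise.
Στ = 0 ⇒ R × 6.57 = 1282 ⇒ R = 195 N.

R_A ≈ 195 N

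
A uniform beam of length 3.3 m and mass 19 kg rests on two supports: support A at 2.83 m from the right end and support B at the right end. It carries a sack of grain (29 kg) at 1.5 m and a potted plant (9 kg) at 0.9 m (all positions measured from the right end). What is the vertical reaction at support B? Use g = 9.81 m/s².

Take moments about support A.
Beam weight: 19 × 9.81 = 186.4 N down at 1.65 m → arm 1.18 m, τ = 186.4 × 1.18 = 220 N·m clockwise.
Sack of grain: 29 × 9.81 = 284.5 N down at 1.5 m → arm 1.33 m, τ = 284.5 × 1.33 = 378.4 N·m clockwise.
Potted plant: 9 × 9.81 = 88.29 N down at 0.9 m → arm 1.93 m, τ = 88.29 × 1.93 = 170.4 N·m clockwise.
Net load moment about support A = 768.8 N·m clockwise.
Reaction R at support B is upward at 0 m, arm 2.83 m → moment R × 2.83 counterclockwise.
Setting net torque to zero: R × 2.83 = 768.8 → R = 272 N.

R_B ≈ 272 N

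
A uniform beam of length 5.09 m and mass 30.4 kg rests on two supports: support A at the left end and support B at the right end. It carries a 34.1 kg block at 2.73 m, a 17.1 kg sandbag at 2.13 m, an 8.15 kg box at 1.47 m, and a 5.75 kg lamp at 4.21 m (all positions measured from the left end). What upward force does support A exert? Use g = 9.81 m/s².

Take moments about support B.
Beam weight: 30.4 × 9.81 = 298.2 N down at 2.545 m → arm 2.545 m, τ = 298.2 × 2.545 = 758.9 N·m counterclockwise.
Block: 34.1 × 9.81 = 334.5 N down at 2.73 m → arm 2.36 m, τ = 334.5 × 2.36 = 789.4 N·m counterclockwise.
Sandbag: 17.1 × 9.81 = 167.8 N down at 2.13 m → arm 2.96 m, τ = 167.8 × 2.96 = 496.7 N·m counterclockwise.
Box: 8.15 × 9.81 = 79.95 N down at 1.47 m → arm 3.62 m, τ = 79.95 × 3.62 = 289.4 N·m counterclockwise.
Lamp: 5.75 × 9.81 = 56.41 N down at 4.21 m → arm 0.88 m, τ = 56.41 × 0.88 = 49.64 N·m counterclockwise.
Net load moment about support B = 2384 N·m counterclockwise.
Reaction R at support A is upward at 0 m, arm 5.09 m → moment R × 5.09 clockwise.
For rotational equilibrium, R × 5.09 = 2384, so R = 468 N.

R_A ≈ 468 N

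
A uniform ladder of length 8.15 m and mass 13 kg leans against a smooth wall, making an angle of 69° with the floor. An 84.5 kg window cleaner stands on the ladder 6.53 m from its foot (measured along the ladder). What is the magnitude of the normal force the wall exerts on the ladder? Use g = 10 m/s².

Choose the foot of the ladder as the axis so the floor normal and friction both act there and drop out.
Ladder weight 13×10 = 130 N acts at 4.075 m along the ladder; its horizontal arm is 4.075·cos69° = 1.46 m → τ = 189.8 N·m clockwise.
Window cleaner: 84.5×10 = 845 N at 6.53 m → arm 2.34 m → τ = 1977 N·m clockwise.
Wall normal N acts horizontally at the top; its moment arm is the height L sinθ = 8.15·sin69° = 7.609 m, counterclockwise.
Στ = 0 ⇒ N × 7.609 = 2167 ⇒ N = 285 N.

N_wall ≈ 285 N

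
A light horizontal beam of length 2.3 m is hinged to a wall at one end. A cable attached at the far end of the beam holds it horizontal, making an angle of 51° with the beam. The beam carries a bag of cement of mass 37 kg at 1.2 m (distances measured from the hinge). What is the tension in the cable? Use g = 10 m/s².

Taking torques about the hinge:
Bag of cement: 37 × 10 = 370 N down at 1.2 m → arm 1.2 m, τ = 370 × 1.2 = 444 N·m clockwise.
Total clockwise load moment = 444 N·m.
The cable tension T acts at 2.3 m; only its component perpendicular to the beam, T sinθ, produces torque. sin 51° = 0.7771.
Στ = 0 ⇒ T × 2.3 × 0.7771 = 444 ⇒ T = 444 / 1.787 = 248 N.

T ≈ 248 N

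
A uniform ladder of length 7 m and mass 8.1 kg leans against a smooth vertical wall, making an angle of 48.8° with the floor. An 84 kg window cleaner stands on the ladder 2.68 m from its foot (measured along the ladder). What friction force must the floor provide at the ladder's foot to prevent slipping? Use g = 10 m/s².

Take moments about the foot of the ladder.
Ladder weight 8.1×10 = 81 N acts at 3.5 m along the ladder; its horizontal arm is 3.5·cos48.8° = 2.305 m → τ = 186.7 N·m clockwise.
Window cleaner: 84×10 = 840 N at 2.68 m → arm 1.765 m → τ = 1483 N·m clockwise.
Wall normal N acts horizontally at the top; its moment arm is the height L sinθ = 7·sin48.8° = 5.267 m, counterclockwise.
For rotational equilibrium, N × 5.267 = 1670, so N = 317 N.
ΣFx = 0: friction at the foot balances the wall's push, so f = N_wall = 317 N.

f ≈ 317 N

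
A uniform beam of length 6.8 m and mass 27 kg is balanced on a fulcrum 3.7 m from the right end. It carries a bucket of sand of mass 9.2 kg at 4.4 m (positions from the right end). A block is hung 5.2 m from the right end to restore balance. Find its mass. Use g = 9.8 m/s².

Take moments about the fulcrum (at 3.7 m from the right end).
Beam weight: 27 × 9.8 = 264.6 N down at 3.4 m → arm 0.3 m, τ = 264.6 × 0.3 = 79.38 N·m clockwise.
Bucket of sand: 9.2 × 9.8 = 90.16 N down at 4.4 m → arm 0.7 m, τ = 90.16 × 0.7 = 63.11 N·m counterclockwise.
Net moment of known loads = 16.27 N·m clockwise.
An unknown mass m at 5.2 m has arm 1.5 m; its moment is m·g·1.5 counterclockwise.
Στ = 0 ⇒ m × 9.8 × 1.5 = 16.27 ⇒ m = 16.27 / (9.8 × 1.5) = 1.11 kg.

m ≈ 1.11 kg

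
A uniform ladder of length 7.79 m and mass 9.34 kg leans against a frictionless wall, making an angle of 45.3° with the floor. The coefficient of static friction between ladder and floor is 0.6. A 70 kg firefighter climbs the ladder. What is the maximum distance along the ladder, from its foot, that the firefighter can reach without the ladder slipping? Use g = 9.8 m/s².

Sum moments about the foot of the ladder (the floor normal and friction both act there and drop out).
Ladder weight 9.34×9.8 = 91.53 N acts at 3.895 m along the ladder; its horizontal arm is 3.895·cos45.3° = 2.74 m → τ = 250.8 N·m clockwise.
Firefighter weight 70×9.8 = 686 N at distance d → arm d·cos45.3° → τ = 686·d·0.7034 clockwise.
Wall normal N at the top has arm L sinθ = 5.537 m counterclockwise, so Στ = 0 gives N·5.537 = 250.8 + 482.5·d.
ΣFy = 0 ⇒ N_floor = 777.5 N, so the maximum friction is μ_s·N_floor = 0.6×777.5 = 466.5 N. ΣFx = 0 ⇒ N_wall = f, so at the slipping point N = 466.5 N.
Substituting: 466.5×5.537 = 250.8 + 482.5·d ⇒ d = (2583 − 250.8) / 482.5 = 4.83 m.

d ≈ 4.83 m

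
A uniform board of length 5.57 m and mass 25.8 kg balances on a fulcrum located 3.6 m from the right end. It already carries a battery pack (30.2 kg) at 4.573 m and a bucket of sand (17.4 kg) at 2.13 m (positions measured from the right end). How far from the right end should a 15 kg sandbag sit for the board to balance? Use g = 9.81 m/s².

Taking torques about the fulcrum (at 3.6 m from the right end):
Beam weight: 25.8 × 9.81 = 253.1 N down at 2.785 m → arm 0.815 m, τ = 253.1 × 0.815 = 206.3 N·m clockwise.
Battery pack: 30.2 × 9.81 = 296.3 N down at 4.573 m → arm 0.973 m, τ = 296.3 × 0.973 = 288.3 N·m counterclockwise.
Bucket of sand: 17.4 × 9.81 = 170.7 N down at 2.13 m → arm 1.47 m, τ = 170.7 × 1.47 = 250.9 N·m clockwise.
Net moment of existing loads = 168.9 N·m clockwise.
The sandbag weighs 15 × 9.81 = 147.2 N and must supply an equal counterclockwise moment, so its lever arm about the fulcrum is 168.9 / 147.2 = 1.15 m.
That puts it at 3.6 + 1.15 = 4.75 m from the right end.

x ≈ 4.75 m from the right end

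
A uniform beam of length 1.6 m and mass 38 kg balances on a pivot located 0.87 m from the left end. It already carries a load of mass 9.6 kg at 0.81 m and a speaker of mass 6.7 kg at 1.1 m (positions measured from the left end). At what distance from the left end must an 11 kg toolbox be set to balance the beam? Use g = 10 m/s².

x ≈ 1.02 m from the left end

Taking torques about the pivot (at 0.87 m from the left end):
Beam weight: 38 × 10 = 380 N down at 0.8 m → arm 0.07 m, τ = 380 × 0.07 = 26.6 N·m counterclockwise.
Load: 9.6 × 10 = 96 N down at 0.81 m → arm 0.06 m, τ = 96 × 0.06 = 5.76 N·m counterclockwise.
Speaker: 6.7 × 10 = 67 N down at 1.1 m → arm 0.23 m, τ = 67 × 0.23 = 15.41 N·m clockwise.
Net moment of existing loads = 16.95 N·m counterclockwise.
The toolbox weighs 11 × 10 = 110 N and must supply an equal clockwise moment, so its lever arm about the pivot is 16.95 / 110 = 0.154 m.
That puts it at 0.87 + 0.154 = 1.02 m from the left end.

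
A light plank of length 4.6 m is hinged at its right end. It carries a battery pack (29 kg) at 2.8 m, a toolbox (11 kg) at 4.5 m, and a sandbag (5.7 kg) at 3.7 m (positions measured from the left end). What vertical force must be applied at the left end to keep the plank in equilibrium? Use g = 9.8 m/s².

Sum moments about the right end (the unknown pivot reaction has zero arm there).
Battery pack: 29 × 9.8 = 284.2 N down at 2.8 m → arm 1.8 m, τ = 284.2 × 1.8 = 511.6 N·m counterclockwise.
Toolbox: 11 × 9.8 = 107.8 N down at 4.5 m → arm 0.1 m, τ = 107.8 × 0.1 = 10.78 N·m counterclockwise.
Sandbag: 5.7 × 9.8 = 55.86 N down at 3.7 m → arm 0.9 m, τ = 55.86 × 0.9 = 50.27 N·m counterclockwise.
Net moment of the loads = 572.6 N·m counterclockwise.
The upward force F acts at the left end, arm 4.6 m, giving F × 4.6 clockwise.
Balancing moments: F × 4.6 = 572.6, giving F = 572.6 / 4.6 = 124 N.

F ≈ 124 N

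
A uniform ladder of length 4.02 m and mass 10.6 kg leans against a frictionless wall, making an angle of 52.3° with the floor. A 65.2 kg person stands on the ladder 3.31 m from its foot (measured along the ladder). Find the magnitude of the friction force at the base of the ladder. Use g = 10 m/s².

f ≈ 456 N

Sum moments about the foot of the ladder (the floor normal and friction both act there and drop out).
Ladder weight 10.6×10 = 106 N acts at 2.01 m along the ladder; its horizontal arm is 2.01·cos52.3° = 1.229 m → τ = 130.3 N·m clockwise.
Person: 65.2×10 = 652 N at 3.31 m → arm 2.024 m → τ = 1320 N·m clockwise.
Wall normal N acts horizontally at the top; its moment arm is the height L sinθ = 4.02·sin52.3° = 3.181 m, counterclockwise.
For rotational equilibrium, N × 3.181 = 1450, so N = 456 N.
ΣFx = 0: friction at the foot balances the wall's push, so f = N_wall = 456 N.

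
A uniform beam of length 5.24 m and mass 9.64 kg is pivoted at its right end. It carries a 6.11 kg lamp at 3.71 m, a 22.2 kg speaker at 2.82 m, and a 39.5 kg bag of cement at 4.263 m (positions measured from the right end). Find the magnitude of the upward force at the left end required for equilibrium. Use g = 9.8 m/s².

Taking torques about the right end:
Beam weight: 9.64 × 9.8 = 94.47 N down at 2.62 m → arm 2.62 m, τ = 94.47 × 2.62 = 247.5 N·m counterclockwise.
Lamp: 6.11 × 9.8 = 59.88 N down at 3.71 m → arm 3.71 m, τ = 59.88 × 3.71 = 222.2 N·m counterclockwise.
Speaker: 22.2 × 9.8 = 217.6 N down at 2.82 m → arm 2.82 m, τ = 217.6 × 2.82 = 613.6 N·m counterclockwise.
Bag of cement: 39.5 × 9.8 = 387.1 N down at 4.263 m → arm 4.263 m, τ = 387.1 × 4.263 = 1650 N·m counterclockwise.
Net moment of the loads = 2733 N·m counterclockwise.
The upward force F acts at the left end, arm 5.24 m, giving F × 5.24 clockwise.
For rotational equilibrium, F × 5.24 = 2733, so F = 2733 / 5.24 = 522 N.

F ≈ 522 N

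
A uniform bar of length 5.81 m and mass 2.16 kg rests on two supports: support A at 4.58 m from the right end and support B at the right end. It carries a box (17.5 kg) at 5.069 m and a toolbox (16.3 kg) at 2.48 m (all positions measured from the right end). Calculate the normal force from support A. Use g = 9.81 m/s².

Taking torques about support B:
Beam weight: 2.16 × 9.81 = 21.19 N down at 2.905 m → arm 2.905 m, τ = 21.19 × 2.905 = 61.56 N·m counterclockwise.
Box: 17.5 × 9.81 = 171.7 N down at 5.069 m → arm 5.069 m, τ = 171.7 × 5.069 = 870.3 N·m counterclockwise.
Toolbox: 16.3 × 9.81 = 159.9 N down at 2.48 m → arm 2.48 m, τ = 159.9 × 2.48 = 396.6 N·m counterclockwise.
Net load moment about support B = 1328 N·m counterclockwise.
Reaction R at support A is upward at 4.58 m, arm 4.58 m → moment R × 4.58 clockwise.
Setting net torque to zero: R × 4.58 = 1328 → R = 290 N.

R_A ≈ 290 N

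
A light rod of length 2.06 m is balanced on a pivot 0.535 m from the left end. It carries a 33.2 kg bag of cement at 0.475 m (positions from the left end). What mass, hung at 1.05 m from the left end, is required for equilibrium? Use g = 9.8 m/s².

m ≈ 3.87 kg

About the pivot (at 0.535 m from the left end):
Bag of cement: 33.2 × 9.8 = 325.4 N down at 0.475 m → arm 0.06 m, τ = 325.4 × 0.06 = 19.52 N·m counterclockwise.
Net moment of known loads = 19.52 N·m counterclockwise.
An unknown mass m at 1.05 m has arm 0.515 m; its moment is m·g·0.515 clockwise.
For rotational equilibrium, m × 9.8 × 0.515 = 19.52, so m = 19.52 / (9.8 × 0.515) = 3.87 kg.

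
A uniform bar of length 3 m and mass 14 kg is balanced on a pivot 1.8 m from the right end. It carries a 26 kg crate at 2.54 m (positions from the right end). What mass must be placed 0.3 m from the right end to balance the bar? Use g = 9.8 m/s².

About the pivot (at 1.8 m from the right end):
Beam weight: 14 × 9.8 = 137.2 N down at 1.5 m → arm 0.3 m, τ = 137.2 × 0.3 = 41.16 N·m clockwise.
Crate: 26 × 9.8 = 254.8 N down at 2.54 m → arm 0.74 m, τ = 254.8 × 0.74 = 188.6 N·m counterclockwise.
Net moment of known loads = 147.4 N·m counterclockwise.
An unknown mass m at 0.3 m has arm 1.5 m; its moment is m·g·1.5 clockwise.
Στ = 0 ⇒ m × 9.8 × 1.5 = 147.4 ⇒ m = 147.4 / (9.8 × 1.5) = 10 kg.

m ≈ 10 kg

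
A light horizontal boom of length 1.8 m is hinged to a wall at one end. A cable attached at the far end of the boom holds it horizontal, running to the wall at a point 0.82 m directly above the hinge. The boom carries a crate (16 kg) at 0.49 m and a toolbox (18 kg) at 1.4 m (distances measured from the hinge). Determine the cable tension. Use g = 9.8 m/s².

T ≈ 434 N

Choose the hinge as the axis so the unknown hinge reaction has zero arm there.
Crate: 16 × 9.8 = 156.8 N down at 0.49 m → arm 0.49 m, τ = 156.8 × 0.49 = 76.83 N·m clockwise.
Toolbox: 18 × 9.8 = 176.4 N down at 1.4 m → arm 1.4 m, τ = 176.4 × 1.4 = 247 N·m clockwise.
Total clockwise load moment = 323.8 N·m.
The cable tension T acts at 1.8 m; only its component perpendicular to the boom, T sinθ, produces torque. sinθ = h/√(h²+d²) = 0.82/√(0.82²+1.8²) = 0.4146.
Setting net torque to zero: T × 1.8 × 0.4146 = 323.8 → T = 323.8 / 0.7463 = 434 N.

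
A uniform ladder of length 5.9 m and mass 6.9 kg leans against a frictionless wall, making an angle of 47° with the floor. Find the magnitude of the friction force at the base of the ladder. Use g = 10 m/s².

Take moments about the foot of the ladder.
Ladder weight 6.9×10 = 69 N acts at 2.95 m along the ladder; its horizontal arm is 2.95·cos47° = 2.012 m → τ = 138.8 N·m clockwise.
Wall normal N acts horizontally at the top; its moment arm is the height L sinθ = 5.9·sin47° = 4.315 m, counterclockwise.
For rotational equilibrium, N × 4.315 = 138.8, so N = 32.2 N.
ΣFx = 0: friction at the foot balances the wall's push, so f = N_wall = 32.2 N.

f ≈ 32.2 N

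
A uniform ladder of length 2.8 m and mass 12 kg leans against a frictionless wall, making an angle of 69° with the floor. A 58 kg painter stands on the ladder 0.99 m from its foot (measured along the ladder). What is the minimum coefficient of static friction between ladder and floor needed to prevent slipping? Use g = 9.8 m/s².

μ_min ≈ 0.145

About the foot of the ladder:
Ladder weight 12×9.8 = 117.6 N acts at 1.4 m along the ladder; its horizontal arm is 1.4·cos69° = 0.5017 m → τ = 59 N·m clockwise.
Painter: 58×9.8 = 568.4 N at 0.99 m → arm 0.3548 m → τ = 201.7 N·m clockwise.
Wall normal N acts horizontally at the top; its moment arm is the height L sinθ = 2.8·sin69° = 2.614 m, counterclockwise.
Στ = 0 ⇒ N × 2.614 = 260.7 ⇒ N = 99.73 N.
ΣFx = 0 ⇒ f = N_wall = 99.73 N. ΣFy = 0 ⇒ N_floor = 686 N.
μ_min = f / N_floor = 99.73 / 686 = 0.145.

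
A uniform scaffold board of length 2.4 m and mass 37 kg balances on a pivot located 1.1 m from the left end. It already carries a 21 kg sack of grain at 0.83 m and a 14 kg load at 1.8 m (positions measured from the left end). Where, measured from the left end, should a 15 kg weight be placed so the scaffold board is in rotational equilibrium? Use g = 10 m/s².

Choose the pivot (at 1.1 m from the left end) as the axis so the support reaction has zero arm there.
Beam weight: 37 × 10 = 370 N down at 1.2 m → arm 0.1 m, τ = 370 × 0.1 = 37 N·m clockwise.
Sack of grain: 21 × 10 = 210 N down at 0.83 m → arm 0.27 m, τ = 210 × 0.27 = 56.7 N·m counterclockwise.
Load: 14 × 10 = 140 N down at 1.8 m → arm 0.7 m, τ = 140 × 0.7 = 98 N·m clockwise.
Net moment of existing loads = 78.3 N·m clockwise.
The weight weighs 15 × 10 = 150 N and must supply an equal counterclockwise moment, so its lever arm about the pivot is 78.3 / 150 = 0.522 m.
That puts it at 1.1 − 0.522 = 0.578 m from the left end.

x ≈ 0.578 m from the left end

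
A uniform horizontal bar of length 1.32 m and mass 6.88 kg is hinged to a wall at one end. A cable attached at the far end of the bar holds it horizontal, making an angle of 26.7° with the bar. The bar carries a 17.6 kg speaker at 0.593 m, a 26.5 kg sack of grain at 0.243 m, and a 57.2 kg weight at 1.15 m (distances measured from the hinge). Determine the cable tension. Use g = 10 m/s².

T ≈ 1470 N

Choose the hinge as the axis so the unknown hinge reaction has zero arm there.
Beam weight: 6.88 × 10 = 68.8 N down at 0.66 m → arm 0.66 m, τ = 68.8 × 0.66 = 45.41 N·m clockwise.
Speaker: 17.6 × 10 = 176 N down at 0.593 m → arm 0.593 m, τ = 176 × 0.593 = 104.4 N·m clockwise.
Sack of grain: 26.5 × 10 = 265 N down at 0.243 m → arm 0.243 m, τ = 265 × 0.243 = 64.39 N·m clockwise.
Weight: 57.2 × 10 = 572 N down at 1.15 m → arm 1.15 m, τ = 572 × 1.15 = 657.8 N·m clockwise.
Total clockwise load moment = 872 N·m.
The cable tension T acts at 1.32 m; only its component perpendicular to the bar, T sinθ, produces torque. sin 26.7° = 0.4493.
Setting net torque to zero: T × 1.32 × 0.4493 = 872 → T = 872 / 0.5931 = 1470 N.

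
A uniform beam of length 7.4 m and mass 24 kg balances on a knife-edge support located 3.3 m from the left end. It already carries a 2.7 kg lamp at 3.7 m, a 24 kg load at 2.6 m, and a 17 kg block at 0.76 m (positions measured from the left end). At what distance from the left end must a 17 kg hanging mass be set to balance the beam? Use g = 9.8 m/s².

Choose the knife-edge support (at 3.3 m from the left end) as the axis so the support reaction has zero arm there.
Beam weight: 24 × 9.8 = 235.2 N down at 3.7 m → arm 0.4 m, τ = 235.2 × 0.4 = 94.08 N·m clockwise.
Lamp: 2.7 × 9.8 = 26.46 N down at 3.7 m → arm 0.4 m, τ = 26.46 × 0.4 = 10.58 N·m clockwise.
Load: 24 × 9.8 = 235.2 N down at 2.6 m → arm 0.7 m, τ = 235.2 × 0.7 = 164.6 N·m counterclockwise.
Block: 17 × 9.8 = 166.6 N down at 0.76 m → arm 2.54 m, τ = 166.6 × 2.54 = 423.2 N·m counterclockwise.
Net moment of existing loads = 483.1 N·m counterclockwise.
The hanging mass weighs 17 × 9.8 = 166.6 N and must supply an equal clockwise moment, so its lever arm about the knife-edge support is 483.1 / 166.6 = 2.9 m.
That puts it at 3.3 + 2.9 = 6.2 m from the left end.

x ≈ 6.2 m from the left end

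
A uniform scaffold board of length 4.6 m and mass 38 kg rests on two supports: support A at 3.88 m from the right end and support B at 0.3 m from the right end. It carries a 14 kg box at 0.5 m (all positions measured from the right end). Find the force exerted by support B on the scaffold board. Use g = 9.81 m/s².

Take moments about support A.
Beam weight: 38 × 9.81 = 372.8 N down at 2.3 m → arm 1.58 m, τ = 372.8 × 1.58 = 589 N·m clockwise.
Box: 14 × 9.81 = 137.3 N down at 0.5 m → arm 3.38 m, τ = 137.3 × 3.38 = 464.1 N·m clockwise.
Net load moment about support A = 1053 N·m clockwise.
Reaction R at support B is upward at 0.3 m, arm 3.58 m → moment R × 3.58 counterclockwise.
Setting net torque to zero: R × 3.58 = 1053 → R = 294 N.

R_B ≈ 294 N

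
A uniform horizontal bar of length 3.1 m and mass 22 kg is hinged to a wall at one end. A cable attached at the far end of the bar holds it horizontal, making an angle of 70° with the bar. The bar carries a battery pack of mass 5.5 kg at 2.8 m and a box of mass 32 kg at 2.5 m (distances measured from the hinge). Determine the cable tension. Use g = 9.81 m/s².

Take moments about the hinge.
Beam weight: 22 × 9.81 = 215.8 N down at 1.55 m → arm 1.55 m, τ = 215.8 × 1.55 = 334.5 N·m clockwise.
Battery pack: 5.5 × 9.81 = 53.96 N down at 2.8 m → arm 2.8 m, τ = 53.96 × 2.8 = 151.1 N·m clockwise.
Box: 32 × 9.81 = 313.9 N down at 2.5 m → arm 2.5 m, τ = 313.9 × 2.5 = 784.8 N·m clockwise.
Total clockwise load moment = 1270 N·m.
The cable tension T acts at 3.1 m; only its component perpendicular to the bar, T sinθ, produces torque. sin 70° = 0.9397.
Setting net torque to zero: T × 3.1 × 0.9397 = 1270 → T = 1270 / 2.913 = 436 N.

T ≈ 436 N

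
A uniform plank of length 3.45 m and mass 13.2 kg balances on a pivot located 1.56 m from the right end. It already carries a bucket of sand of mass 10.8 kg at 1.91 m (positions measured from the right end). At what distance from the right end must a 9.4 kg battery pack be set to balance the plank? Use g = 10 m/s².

x ≈ 0.926 m from the right end

About the pivot (at 1.56 m from the right end):
Beam weight: 13.2 × 10 = 132 N down at 1.725 m → arm 0.165 m, τ = 132 × 0.165 = 21.78 N·m counterclockwise.
Bucket of sand: 10.8 × 10 = 108 N down at 1.91 m → arm 0.35 m, τ = 108 × 0.35 = 37.8 N·m counterclockwise.
Net moment of existing loads = 59.58 N·m counterclockwise.
The battery pack weighs 9.4 × 10 = 94 N and must supply an equal clockwise moment, so its lever arm about the pivot is 59.58 / 94 = 0.634 m.
That puts it at 1.56 − 0.634 = 0.926 m from the right end.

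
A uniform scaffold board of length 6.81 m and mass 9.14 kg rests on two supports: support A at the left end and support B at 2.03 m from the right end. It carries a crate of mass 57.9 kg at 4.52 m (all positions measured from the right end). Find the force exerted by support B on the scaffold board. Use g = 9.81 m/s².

R_B ≈ 336 N

Choose support A as the axis so its reaction then has zero moment arm.
Beam weight: 9.14 × 9.81 = 89.66 N down at 3.405 m → arm 3.405 m, τ = 89.66 × 3.405 = 305.3 N·m clockwise.
Crate: 57.9 × 9.81 = 568 N down at 4.52 m → arm 2.29 m, τ = 568 × 2.29 = 1301 N·m clockwise.
Net load moment about support A = 1606 N·m clockwise.
Reaction R at support B is upward at 2.03 m, arm 4.78 m → moment R × 4.78 counterclockwise.
For rotational equilibrium, R × 4.78 = 1606, so R = 336 N.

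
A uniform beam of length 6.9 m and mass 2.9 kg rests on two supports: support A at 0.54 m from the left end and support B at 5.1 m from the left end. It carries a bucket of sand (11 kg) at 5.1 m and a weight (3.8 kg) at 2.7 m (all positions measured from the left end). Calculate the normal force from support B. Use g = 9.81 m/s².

R_B ≈ 144 N

Take moments about support A.
Beam weight: 2.9 × 9.81 = 28.45 N down at 3.45 m → arm 2.91 m, τ = 28.45 × 2.91 = 82.79 N·m clockwise.
Bucket of sand: 11 × 9.81 = 107.9 N down at 5.1 m → arm 4.56 m, τ = 107.9 × 4.56 = 492 N·m clockwise.
Weight: 3.8 × 9.81 = 37.28 N down at 2.7 m → arm 2.16 m, τ = 37.28 × 2.16 = 80.52 N·m clockwise.
Net load moment about support A = 655.3 N·m clockwise.
Reaction R at support B is upward at 5.1 m, arm 4.56 m → moment R × 4.56 counterclockwise.
Balancing moments: R × 4.56 = 655.3, giving R = 144 N.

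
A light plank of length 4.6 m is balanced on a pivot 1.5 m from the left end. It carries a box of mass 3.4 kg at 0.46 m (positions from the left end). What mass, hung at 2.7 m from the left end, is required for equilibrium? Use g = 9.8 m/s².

About the pivot (at 1.5 m from the left end):
Box: 3.4 × 9.8 = 33.32 N down at 0.46 m → arm 1.04 m, τ = 33.32 × 1.04 = 34.65 N·m counterclockwise.
Net moment of known loads = 34.65 N·m counterclockwise.
An unknown mass m at 2.7 m has arm 1.2 m; its moment is m·g·1.2 clockwise.
Setting net torque to zero: m × 9.8 × 1.2 = 34.65 → m = 34.65 / (9.8 × 1.2) = 2.95 kg.

m ≈ 2.95 kg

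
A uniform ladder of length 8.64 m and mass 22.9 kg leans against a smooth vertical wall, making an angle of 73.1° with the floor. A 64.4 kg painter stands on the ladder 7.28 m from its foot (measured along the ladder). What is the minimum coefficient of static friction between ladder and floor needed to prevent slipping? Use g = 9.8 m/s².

μ_min ≈ 0.229

About the foot of the ladder:
Ladder weight 22.9×9.8 = 224.4 N acts at 4.32 m along the ladder; its horizontal arm is 4.32·cos73.1° = 1.256 m → τ = 281.8 N·m clockwise.
Painter: 64.4×9.8 = 631.1 N at 7.28 m → arm 2.116 m → τ = 1335 N·m clockwise.
Wall normal N acts horizontally at the top; its moment arm is the height L sinθ = 8.64·sin73.1° = 8.267 m, counterclockwise.
Balancing moments: N × 8.267 = 1617, giving N = 195.6 N.
ΣFx = 0 ⇒ f = N_wall = 195.6 N. ΣFy = 0 ⇒ N_floor = 855.5 N.
μ_min = f / N_floor = 195.6 / 855.5 = 0.229.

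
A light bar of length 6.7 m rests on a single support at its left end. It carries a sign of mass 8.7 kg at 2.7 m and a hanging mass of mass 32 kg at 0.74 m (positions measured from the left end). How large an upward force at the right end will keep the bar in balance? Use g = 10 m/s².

F ≈ 70.4 N

Take moments about the left end.
Sign: 8.7 × 10 = 87 N down at 2.7 m → arm 2.7 m, τ = 87 × 2.7 = 234.9 N·m clockwise.
Hanging mass: 32 × 10 = 320 N down at 0.74 m → arm 0.74 m, τ = 320 × 0.74 = 236.8 N·m clockwise.
Net moment of the loads = 471.7 N·m clockwise.
The upward force F acts at the right end, arm 6.7 m, giving F × 6.7 counterclockwise.
Στ = 0 ⇒ F × 6.7 = 471.7 ⇒ F = 471.7 / 6.7 = 70.4 N.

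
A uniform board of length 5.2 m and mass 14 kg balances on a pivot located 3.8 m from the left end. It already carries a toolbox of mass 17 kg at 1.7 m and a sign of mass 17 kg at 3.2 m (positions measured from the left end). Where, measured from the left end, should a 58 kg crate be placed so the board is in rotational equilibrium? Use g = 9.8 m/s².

Choose the pivot (at 3.8 m from the left end) as the axis so the support reaction has zero arm there.
Beam weight: 14 × 9.8 = 137.2 N down at 2.6 m → arm 1.2 m, τ = 137.2 × 1.2 = 164.6 N·m counterclockwise.
Toolbox: 17 × 9.8 = 166.6 N down at 1.7 m → arm 2.1 m, τ = 166.6 × 2.1 = 349.9 N·m counterclockwise.
Sign: 17 × 9.8 = 166.6 N down at 3.2 m → arm 0.6 m, τ = 166.6 × 0.6 = 99.96 N·m counterclockwise.
Net moment of existing loads = 614.5 N·m counterclockwise.
The crate weighs 58 × 9.8 = 568.4 N and must supply an equal clockwise moment, so its lever arm about the pivot is 614.5 / 568.4 = 1.08 m.
That puts it at 3.8 + 1.08 = 4.88 m from the left end.

x ≈ 4.88 m from the left end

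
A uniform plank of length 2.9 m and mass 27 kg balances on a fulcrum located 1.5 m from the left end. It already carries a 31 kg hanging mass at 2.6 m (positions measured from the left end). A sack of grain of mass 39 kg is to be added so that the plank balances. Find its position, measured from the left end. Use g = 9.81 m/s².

Sum moments about the fulcrum (at 1.5 m from the left end) (the support reaction has zero arm there).
Beam weight: 27 × 9.81 = 264.9 N down at 1.45 m → arm 0.05 m, τ = 264.9 × 0.05 = 13.24 N·m counterclockwise.
Hanging mass: 31 × 9.81 = 304.1 N down at 2.6 m → arm 1.1 m, τ = 304.1 × 1.1 = 334.5 N·m clockwise.
Net moment of existing loads = 321.3 N·m clockwise.
The sack of grain weighs 39 × 9.81 = 382.6 N and must supply an equal counterclockwise moment, so its lever arm about the fulcrum is 321.3 / 382.6 = 0.84 m.
That puts it at 1.5 − 0.84 = 0.66 m from the left end.

x ≈ 0.66 m from the left end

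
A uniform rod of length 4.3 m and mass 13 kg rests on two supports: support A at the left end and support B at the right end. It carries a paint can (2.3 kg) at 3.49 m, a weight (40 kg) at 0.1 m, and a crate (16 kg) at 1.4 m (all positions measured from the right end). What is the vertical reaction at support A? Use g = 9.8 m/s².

R_A ≈ 142 N

About support B:
Beam weight: 13 × 9.8 = 127.4 N down at 2.15 m → arm 2.15 m, τ = 127.4 × 2.15 = 273.9 N·m counterclockwise.
Paint can: 2.3 × 9.8 = 22.54 N down at 3.49 m → arm 3.49 m, τ = 22.54 × 3.49 = 78.66 N·m counterclockwise.
Weight: 40 × 9.8 = 392 N down at 0.1 m → arm 0.1 m, τ = 392 × 0.1 = 39.2 N·m counterclockwise.
Crate: 16 × 9.8 = 156.8 N down at 1.4 m → arm 1.4 m, τ = 156.8 × 1.4 = 219.5 N·m counterclockwise.
Net load moment about support B = 611.3 N·m counterclockwise.
Reaction R at support A is upward at 4.3 m, arm 4.3 m → moment R × 4.3 clockwise.
For rotational equilibrium, R × 4.3 = 611.3, so R = 142 N.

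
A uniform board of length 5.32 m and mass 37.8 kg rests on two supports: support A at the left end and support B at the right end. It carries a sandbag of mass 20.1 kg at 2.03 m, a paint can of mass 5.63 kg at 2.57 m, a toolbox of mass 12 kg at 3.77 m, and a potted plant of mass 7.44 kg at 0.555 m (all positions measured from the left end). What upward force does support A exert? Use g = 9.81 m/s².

Choose support B as the axis so its reaction then has zero moment arm.
Beam weight: 37.8 × 9.81 = 370.8 N down at 2.66 m → arm 2.66 m, τ = 370.8 × 2.66 = 986.3 N·m counterclockwise.
Sandbag: 20.1 × 9.81 = 197.2 N down at 2.03 m → arm 3.29 m, τ = 197.2 × 3.29 = 648.8 N·m counterclockwise.
Paint can: 5.63 × 9.81 = 55.23 N down at 2.57 m → arm 2.75 m, τ = 55.23 × 2.75 = 151.9 N·m counterclockwise.
Toolbox: 12 × 9.81 = 117.7 N down at 3.77 m → arm 1.55 m, τ = 117.7 × 1.55 = 182.4 N·m counterclockwise.
Potted plant: 7.44 × 9.81 = 72.99 N down at 0.555 m → arm 4.765 m, τ = 72.99 × 4.765 = 347.8 N·m counterclockwise.
Net load moment about support B = 2317 N·m counterclockwise.
Reaction R at support A is upward at 0 m, arm 5.32 m → moment R × 5.32 clockwise.
For rotational equilibrium, R × 5.32 = 2317, so R = 436 N.

R_A ≈ 436 N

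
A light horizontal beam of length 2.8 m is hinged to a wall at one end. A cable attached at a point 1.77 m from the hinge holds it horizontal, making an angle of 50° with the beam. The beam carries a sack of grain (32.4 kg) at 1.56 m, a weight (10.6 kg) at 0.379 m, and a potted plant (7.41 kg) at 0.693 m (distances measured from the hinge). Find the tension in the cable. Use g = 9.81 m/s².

T ≈ 432 N

About the hinge:
Sack of grain: 32.4 × 9.81 = 317.8 N down at 1.56 m → arm 1.56 m, τ = 317.8 × 1.56 = 495.8 N·m clockwise.
Weight: 10.6 × 9.81 = 104 N down at 0.379 m → arm 0.379 m, τ = 104 × 0.379 = 39.42 N·m clockwise.
Potted plant: 7.41 × 9.81 = 72.69 N down at 0.693 m → arm 0.693 m, τ = 72.69 × 0.693 = 50.37 N·m clockwise.
Total clockwise load moment = 585.6 N·m.
The cable tension T acts at 1.77 m; only its component perpendicular to the beam, T sinθ, produces torque. sin 50° = 0.766.
Στ = 0 ⇒ T × 1.77 × 0.766 = 585.6 ⇒ T = 585.6 / 1.356 = 432 N.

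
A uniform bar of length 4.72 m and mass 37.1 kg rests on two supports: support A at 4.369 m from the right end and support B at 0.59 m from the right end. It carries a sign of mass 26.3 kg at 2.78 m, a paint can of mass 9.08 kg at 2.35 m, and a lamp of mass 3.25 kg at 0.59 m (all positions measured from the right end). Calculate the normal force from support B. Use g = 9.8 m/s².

R_B ≈ 381 N

Take moments about support A.
Beam weight: 37.1 × 9.8 = 363.6 N down at 2.36 m → arm 2.009 m, τ = 363.6 × 2.009 = 730.5 N·m clockwise.
Sign: 26.3 × 9.8 = 257.7 N down at 2.78 m → arm 1.589 m, τ = 257.7 × 1.589 = 409.5 N·m clockwise.
Paint can: 9.08 × 9.8 = 88.98 N down at 2.35 m → arm 2.019 m, τ = 88.98 × 2.019 = 179.7 N·m clockwise.
Lamp: 3.25 × 9.8 = 31.85 N down at 0.59 m → arm 3.779 m, τ = 31.85 × 3.779 = 120.4 N·m clockwise.
Net load moment about support A = 1440 N·m clockwise.
Reaction R at support B is upward at 0.59 m, arm 3.779 m → moment R × 3.779 counterclockwise.
For rotational equilibrium, R × 3.779 = 1440, so R = 381 N.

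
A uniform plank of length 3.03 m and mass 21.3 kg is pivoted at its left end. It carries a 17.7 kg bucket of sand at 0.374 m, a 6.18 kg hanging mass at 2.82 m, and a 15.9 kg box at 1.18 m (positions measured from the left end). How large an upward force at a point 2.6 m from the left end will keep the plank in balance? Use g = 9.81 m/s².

F ≈ 283 N

Taking torques about the left end:
Beam weight: 21.3 × 9.81 = 209 N down at 1.515 m → arm 1.515 m, τ = 209 × 1.515 = 316.6 N·m clockwise.
Bucket of sand: 17.7 × 9.81 = 173.6 N down at 0.374 m → arm 0.374 m, τ = 173.6 × 0.374 = 64.93 N·m clockwise.
Hanging mass: 6.18 × 9.81 = 60.63 N down at 2.82 m → arm 2.82 m, τ = 60.63 × 2.82 = 171 N·m clockwise.
Box: 15.9 × 9.81 = 156 N down at 1.18 m → arm 1.18 m, τ = 156 × 1.18 = 184.1 N·m clockwise.
Net moment of the loads = 736.6 N·m clockwise.
The upward force F acts at a point 2.6 m from the left end, arm 2.6 m, giving F × 2.6 counterclockwise.
Στ = 0 ⇒ F × 2.6 = 736.6 ⇒ F = 736.6 / 2.6 = 283 N.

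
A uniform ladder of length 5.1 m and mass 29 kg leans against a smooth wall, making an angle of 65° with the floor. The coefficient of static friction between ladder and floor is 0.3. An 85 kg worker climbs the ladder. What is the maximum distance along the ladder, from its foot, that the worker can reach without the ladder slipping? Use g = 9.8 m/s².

Sum moments about the foot of the ladder (the floor normal and friction both act there and drop out).
Ladder weight 29×9.8 = 284.2 N acts at 2.55 m along the ladder; its horizontal arm is 2.55·cos65° = 1.078 m → τ = 306.4 N·m clockwise.
Worker weight 85×9.8 = 833 N at distance d → arm d·cos65° → τ = 833·d·0.4226 clockwise.
Wall normal N at the top has arm L sinθ = 4.622 m counterclockwise, so Στ = 0 gives N·4.622 = 306.4 + 352·d.
ΣFy = 0 ⇒ N_floor = 1117 N, so the maximum friction is μ_s·N_floor = 0.3×1117 = 335.1 N. ΣFx = 0 ⇒ N_wall = f, so at the slipping point N = 335.1 N.
Substituting: 335.1×4.622 = 306.4 + 352·d ⇒ d = (1549 − 306.4) / 352 = 3.53 m.

d ≈ 3.53 m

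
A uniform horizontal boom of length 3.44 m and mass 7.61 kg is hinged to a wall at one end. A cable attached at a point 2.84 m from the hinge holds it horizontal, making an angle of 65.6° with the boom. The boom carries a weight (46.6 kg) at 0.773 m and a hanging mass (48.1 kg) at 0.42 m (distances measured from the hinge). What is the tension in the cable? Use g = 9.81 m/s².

T ≈ 263 N

About the hinge:
Beam weight: 7.61 × 9.81 = 74.65 N down at 1.72 m → arm 1.72 m, τ = 74.65 × 1.72 = 128.4 N·m clockwise.
Weight: 46.6 × 9.81 = 457.1 N down at 0.773 m → arm 0.773 m, τ = 457.1 × 0.773 = 353.3 N·m clockwise.
Hanging mass: 48.1 × 9.81 = 471.9 N down at 0.42 m → arm 0.42 m, τ = 471.9 × 0.42 = 198.2 N·m clockwise.
Total clockwise load moment = 679.9 N·m.
The cable tension T acts at 2.84 m; only its component perpendicular to the boom, T sinθ, produces torque. sin 65.6° = 0.9107.
Στ = 0 ⇒ T × 2.84 × 0.9107 = 679.9 ⇒ T = 679.9 / 2.586 = 263 N.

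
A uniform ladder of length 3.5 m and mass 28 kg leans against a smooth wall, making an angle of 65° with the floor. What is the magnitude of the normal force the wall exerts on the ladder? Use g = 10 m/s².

N_wall ≈ 65.3 N

Taking torques about the foot of the ladder:
Ladder weight 28×10 = 280 N acts at 1.75 m along the ladder; its horizontal arm is 1.75·cos65° = 0.7396 m → τ = 207.1 N·m clockwise.
Wall normal N acts horizontally at the top; its moment arm is the height L sinθ = 3.5·sin65° = 3.172 m, counterclockwise.
For rotational equilibrium, N × 3.172 = 207.1, so N = 65.3 N.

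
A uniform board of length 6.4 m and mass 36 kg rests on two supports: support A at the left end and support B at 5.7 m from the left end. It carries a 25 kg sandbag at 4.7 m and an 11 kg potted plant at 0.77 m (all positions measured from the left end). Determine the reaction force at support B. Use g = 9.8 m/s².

Sum moments about support A (its reaction then has zero moment arm).
Beam weight: 36 × 9.8 = 352.8 N down at 3.2 m → arm 3.2 m, τ = 352.8 × 3.2 = 1129 N·m clockwise.
Sandbag: 25 × 9.8 = 245 N down at 4.7 m → arm 4.7 m, τ = 245 × 4.7 = 1152 N·m clockwise.
Potted plant: 11 × 9.8 = 107.8 N down at 0.77 m → arm 0.77 m, τ = 107.8 × 0.77 = 83.01 N·m clockwise.
Net load moment about support A = 2364 N·m clockwise.
Reaction R at support B is upward at 5.7 m, arm 5.7 m → moment R × 5.7 counterclockwise.
Στ = 0 ⇒ R × 5.7 = 2364 ⇒ R = 415 N.

R_B ≈ 415 N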